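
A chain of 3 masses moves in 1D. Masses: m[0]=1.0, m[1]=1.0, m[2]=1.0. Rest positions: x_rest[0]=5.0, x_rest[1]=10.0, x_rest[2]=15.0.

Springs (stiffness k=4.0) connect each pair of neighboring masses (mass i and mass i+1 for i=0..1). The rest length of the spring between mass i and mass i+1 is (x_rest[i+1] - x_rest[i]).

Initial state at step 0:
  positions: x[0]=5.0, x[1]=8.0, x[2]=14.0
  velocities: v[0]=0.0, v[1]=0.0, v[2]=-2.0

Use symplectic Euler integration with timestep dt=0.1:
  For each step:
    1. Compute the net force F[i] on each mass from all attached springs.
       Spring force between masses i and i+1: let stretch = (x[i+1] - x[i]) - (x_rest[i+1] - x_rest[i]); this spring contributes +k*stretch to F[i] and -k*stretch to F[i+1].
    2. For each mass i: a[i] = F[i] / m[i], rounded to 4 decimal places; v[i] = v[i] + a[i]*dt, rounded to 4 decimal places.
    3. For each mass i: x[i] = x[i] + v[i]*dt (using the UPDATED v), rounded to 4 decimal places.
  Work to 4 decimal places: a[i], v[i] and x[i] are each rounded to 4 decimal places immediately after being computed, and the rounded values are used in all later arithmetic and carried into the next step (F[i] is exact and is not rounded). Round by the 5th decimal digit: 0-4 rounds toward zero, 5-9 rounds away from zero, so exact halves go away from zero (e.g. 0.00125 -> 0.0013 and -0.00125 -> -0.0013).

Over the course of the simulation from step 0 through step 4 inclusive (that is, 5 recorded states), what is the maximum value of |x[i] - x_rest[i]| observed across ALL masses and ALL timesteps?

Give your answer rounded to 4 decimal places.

Answer: 2.0335

Derivation:
Step 0: x=[5.0000 8.0000 14.0000] v=[0.0000 0.0000 -2.0000]
Step 1: x=[4.9200 8.1200 13.7600] v=[-0.8000 1.2000 -2.4000]
Step 2: x=[4.7680 8.3376 13.4944] v=[-1.5200 2.1760 -2.6560]
Step 3: x=[4.5588 8.6187 13.2225] v=[-2.0922 2.8109 -2.7187]
Step 4: x=[4.3120 8.9216 12.9665] v=[-2.4682 3.0285 -2.5602]
Max displacement = 2.0335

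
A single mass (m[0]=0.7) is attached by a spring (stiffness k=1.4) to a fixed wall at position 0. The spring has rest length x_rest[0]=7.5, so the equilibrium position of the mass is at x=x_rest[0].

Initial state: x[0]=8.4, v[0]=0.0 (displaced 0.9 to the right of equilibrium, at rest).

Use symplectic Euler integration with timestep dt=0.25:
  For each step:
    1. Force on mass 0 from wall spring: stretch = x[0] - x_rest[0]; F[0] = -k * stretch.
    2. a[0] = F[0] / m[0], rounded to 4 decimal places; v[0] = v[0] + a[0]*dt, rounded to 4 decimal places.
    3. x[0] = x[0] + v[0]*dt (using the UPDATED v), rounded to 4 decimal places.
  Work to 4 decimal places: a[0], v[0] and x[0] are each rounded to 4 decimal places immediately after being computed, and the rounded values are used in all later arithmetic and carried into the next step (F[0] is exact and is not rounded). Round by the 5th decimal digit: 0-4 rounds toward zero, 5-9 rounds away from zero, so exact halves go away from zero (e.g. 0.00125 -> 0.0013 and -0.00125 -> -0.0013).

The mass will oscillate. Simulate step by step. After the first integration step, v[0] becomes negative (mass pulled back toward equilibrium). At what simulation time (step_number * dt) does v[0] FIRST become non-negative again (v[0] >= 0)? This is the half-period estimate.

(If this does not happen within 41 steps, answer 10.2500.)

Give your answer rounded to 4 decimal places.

Step 0: x=[8.4000] v=[0.0000]
Step 1: x=[8.2875] v=[-0.4500]
Step 2: x=[8.0766] v=[-0.8438]
Step 3: x=[7.7936] v=[-1.1321]
Step 4: x=[7.4739] v=[-1.2789]
Step 5: x=[7.1574] v=[-1.2659]
Step 6: x=[6.8838] v=[-1.0946]
Step 7: x=[6.6872] v=[-0.7865]
Step 8: x=[6.5922] v=[-0.3801]
Step 9: x=[6.6107] v=[0.0738]
First v>=0 after going negative at step 9, time=2.2500

Answer: 2.2500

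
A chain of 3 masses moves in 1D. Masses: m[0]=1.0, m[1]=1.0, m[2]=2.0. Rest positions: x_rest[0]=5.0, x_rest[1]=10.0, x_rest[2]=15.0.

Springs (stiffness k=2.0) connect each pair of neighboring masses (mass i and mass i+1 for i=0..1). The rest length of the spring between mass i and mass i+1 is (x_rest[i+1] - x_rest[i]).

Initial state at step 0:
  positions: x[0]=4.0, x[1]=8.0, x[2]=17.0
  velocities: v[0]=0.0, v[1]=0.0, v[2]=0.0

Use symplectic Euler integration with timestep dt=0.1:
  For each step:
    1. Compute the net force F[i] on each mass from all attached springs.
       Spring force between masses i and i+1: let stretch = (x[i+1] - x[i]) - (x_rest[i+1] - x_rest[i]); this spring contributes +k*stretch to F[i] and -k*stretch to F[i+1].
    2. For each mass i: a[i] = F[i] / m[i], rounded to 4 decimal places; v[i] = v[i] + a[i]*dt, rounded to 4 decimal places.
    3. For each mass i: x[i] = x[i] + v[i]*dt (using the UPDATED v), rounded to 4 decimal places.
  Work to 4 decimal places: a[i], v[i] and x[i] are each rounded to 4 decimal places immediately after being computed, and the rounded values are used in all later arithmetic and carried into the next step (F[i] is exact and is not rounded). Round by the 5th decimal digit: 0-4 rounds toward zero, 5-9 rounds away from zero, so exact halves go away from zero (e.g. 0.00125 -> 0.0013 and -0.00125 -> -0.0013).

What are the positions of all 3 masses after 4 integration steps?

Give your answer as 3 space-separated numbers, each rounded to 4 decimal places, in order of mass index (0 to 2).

Answer: 3.8350 8.9240 16.6205

Derivation:
Step 0: x=[4.0000 8.0000 17.0000] v=[0.0000 0.0000 0.0000]
Step 1: x=[3.9800 8.1000 16.9600] v=[-0.2000 1.0000 -0.4000]
Step 2: x=[3.9424 8.2948 16.8814] v=[-0.3760 1.9480 -0.7860]
Step 3: x=[3.8919 8.5743 16.7669] v=[-0.5055 2.7948 -1.1447]
Step 4: x=[3.8350 8.9240 16.6205] v=[-0.5690 3.4968 -1.4640]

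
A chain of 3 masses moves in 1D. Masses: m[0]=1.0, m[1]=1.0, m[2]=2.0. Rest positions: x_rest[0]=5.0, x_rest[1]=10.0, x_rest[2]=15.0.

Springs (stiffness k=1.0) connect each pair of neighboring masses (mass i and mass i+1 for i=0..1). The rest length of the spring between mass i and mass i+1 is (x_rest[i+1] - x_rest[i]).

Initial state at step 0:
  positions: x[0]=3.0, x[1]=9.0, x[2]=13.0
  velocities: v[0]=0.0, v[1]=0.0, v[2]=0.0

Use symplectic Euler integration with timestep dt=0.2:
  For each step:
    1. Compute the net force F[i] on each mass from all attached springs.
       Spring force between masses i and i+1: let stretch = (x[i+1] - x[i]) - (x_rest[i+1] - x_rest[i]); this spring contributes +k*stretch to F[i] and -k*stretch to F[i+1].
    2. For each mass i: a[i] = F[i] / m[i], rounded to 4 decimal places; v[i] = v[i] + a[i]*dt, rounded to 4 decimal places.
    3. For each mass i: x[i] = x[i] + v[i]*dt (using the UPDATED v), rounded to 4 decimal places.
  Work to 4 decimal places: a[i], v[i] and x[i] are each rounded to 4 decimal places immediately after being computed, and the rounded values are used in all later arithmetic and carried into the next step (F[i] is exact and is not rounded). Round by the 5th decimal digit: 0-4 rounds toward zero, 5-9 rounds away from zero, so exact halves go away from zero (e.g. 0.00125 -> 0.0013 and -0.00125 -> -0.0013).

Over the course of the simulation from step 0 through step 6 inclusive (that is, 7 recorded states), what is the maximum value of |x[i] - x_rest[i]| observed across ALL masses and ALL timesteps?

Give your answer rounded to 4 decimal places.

Answer: 2.1413

Derivation:
Step 0: x=[3.0000 9.0000 13.0000] v=[0.0000 0.0000 0.0000]
Step 1: x=[3.0400 8.9200 13.0200] v=[0.2000 -0.4000 0.1000]
Step 2: x=[3.1152 8.7688 13.0580] v=[0.3760 -0.7560 0.1900]
Step 3: x=[3.2165 8.5630 13.1102] v=[0.5067 -1.0289 0.2611]
Step 4: x=[3.3317 8.3252 13.1715] v=[0.5760 -1.1888 0.3064]
Step 5: x=[3.4466 8.0816 13.2359] v=[0.5747 -1.2182 0.3218]
Step 6: x=[3.5469 7.8587 13.2972] v=[0.5017 -1.1143 0.3064]
Max displacement = 2.1413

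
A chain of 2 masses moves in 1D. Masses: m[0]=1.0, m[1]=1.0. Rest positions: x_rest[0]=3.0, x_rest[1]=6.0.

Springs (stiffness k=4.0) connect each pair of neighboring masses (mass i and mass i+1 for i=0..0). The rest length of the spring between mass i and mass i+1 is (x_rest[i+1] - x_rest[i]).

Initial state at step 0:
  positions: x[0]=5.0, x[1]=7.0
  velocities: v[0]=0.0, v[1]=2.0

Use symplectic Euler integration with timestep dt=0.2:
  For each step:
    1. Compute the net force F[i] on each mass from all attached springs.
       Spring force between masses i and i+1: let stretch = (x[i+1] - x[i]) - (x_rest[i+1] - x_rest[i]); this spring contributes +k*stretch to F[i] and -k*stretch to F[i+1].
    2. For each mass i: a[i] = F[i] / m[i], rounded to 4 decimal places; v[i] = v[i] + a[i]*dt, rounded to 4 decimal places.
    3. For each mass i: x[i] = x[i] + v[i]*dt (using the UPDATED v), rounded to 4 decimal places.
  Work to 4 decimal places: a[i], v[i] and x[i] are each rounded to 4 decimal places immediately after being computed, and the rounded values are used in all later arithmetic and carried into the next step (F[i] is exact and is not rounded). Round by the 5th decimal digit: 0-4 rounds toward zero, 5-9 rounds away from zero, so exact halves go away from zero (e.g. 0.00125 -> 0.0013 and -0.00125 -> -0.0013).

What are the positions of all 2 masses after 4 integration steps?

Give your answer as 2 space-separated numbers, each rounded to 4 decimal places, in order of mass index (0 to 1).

Answer: 4.5822 9.0178

Derivation:
Step 0: x=[5.0000 7.0000] v=[0.0000 2.0000]
Step 1: x=[4.8400 7.5600] v=[-0.8000 2.8000]
Step 2: x=[4.6352 8.1648] v=[-1.0240 3.0240]
Step 3: x=[4.5151 8.6849] v=[-0.6003 2.6003]
Step 4: x=[4.5822 9.0178] v=[0.3355 1.6645]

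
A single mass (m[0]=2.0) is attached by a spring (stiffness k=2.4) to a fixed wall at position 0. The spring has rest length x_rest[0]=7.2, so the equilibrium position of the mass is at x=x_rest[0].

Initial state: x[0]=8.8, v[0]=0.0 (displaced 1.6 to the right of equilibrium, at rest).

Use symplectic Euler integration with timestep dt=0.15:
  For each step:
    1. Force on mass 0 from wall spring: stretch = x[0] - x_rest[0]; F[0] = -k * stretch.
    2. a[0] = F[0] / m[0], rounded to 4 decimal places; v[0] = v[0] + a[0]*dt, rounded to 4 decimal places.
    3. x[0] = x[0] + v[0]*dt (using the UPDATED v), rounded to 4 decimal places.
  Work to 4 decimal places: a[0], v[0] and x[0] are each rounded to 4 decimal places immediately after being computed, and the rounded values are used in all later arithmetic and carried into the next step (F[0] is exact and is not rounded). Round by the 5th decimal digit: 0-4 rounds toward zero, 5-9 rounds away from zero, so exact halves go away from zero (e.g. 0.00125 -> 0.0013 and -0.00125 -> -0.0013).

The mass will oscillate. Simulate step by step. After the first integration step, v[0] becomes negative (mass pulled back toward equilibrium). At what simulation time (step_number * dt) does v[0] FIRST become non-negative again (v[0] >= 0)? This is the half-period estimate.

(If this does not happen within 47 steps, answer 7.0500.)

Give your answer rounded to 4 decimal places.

Step 0: x=[8.8000] v=[0.0000]
Step 1: x=[8.7568] v=[-0.2880]
Step 2: x=[8.6716] v=[-0.5682]
Step 3: x=[8.5466] v=[-0.8331]
Step 4: x=[8.3853] v=[-1.0755]
Step 5: x=[8.1920] v=[-1.2889]
Step 6: x=[7.9719] v=[-1.4675]
Step 7: x=[7.7309] v=[-1.6064]
Step 8: x=[7.4756] v=[-1.7020]
Step 9: x=[7.2129] v=[-1.7516]
Step 10: x=[6.9498] v=[-1.7539]
Step 11: x=[6.6935] v=[-1.7089]
Step 12: x=[6.4508] v=[-1.6177]
Step 13: x=[6.2284] v=[-1.4829]
Step 14: x=[6.0322] v=[-1.3080]
Step 15: x=[5.8675] v=[-1.0978]
Step 16: x=[5.7388] v=[-0.8580]
Step 17: x=[5.6496] v=[-0.5950]
Step 18: x=[5.6022] v=[-0.3159]
Step 19: x=[5.5980] v=[-0.0283]
Step 20: x=[5.6370] v=[0.2601]
First v>=0 after going negative at step 20, time=3.0000

Answer: 3.0000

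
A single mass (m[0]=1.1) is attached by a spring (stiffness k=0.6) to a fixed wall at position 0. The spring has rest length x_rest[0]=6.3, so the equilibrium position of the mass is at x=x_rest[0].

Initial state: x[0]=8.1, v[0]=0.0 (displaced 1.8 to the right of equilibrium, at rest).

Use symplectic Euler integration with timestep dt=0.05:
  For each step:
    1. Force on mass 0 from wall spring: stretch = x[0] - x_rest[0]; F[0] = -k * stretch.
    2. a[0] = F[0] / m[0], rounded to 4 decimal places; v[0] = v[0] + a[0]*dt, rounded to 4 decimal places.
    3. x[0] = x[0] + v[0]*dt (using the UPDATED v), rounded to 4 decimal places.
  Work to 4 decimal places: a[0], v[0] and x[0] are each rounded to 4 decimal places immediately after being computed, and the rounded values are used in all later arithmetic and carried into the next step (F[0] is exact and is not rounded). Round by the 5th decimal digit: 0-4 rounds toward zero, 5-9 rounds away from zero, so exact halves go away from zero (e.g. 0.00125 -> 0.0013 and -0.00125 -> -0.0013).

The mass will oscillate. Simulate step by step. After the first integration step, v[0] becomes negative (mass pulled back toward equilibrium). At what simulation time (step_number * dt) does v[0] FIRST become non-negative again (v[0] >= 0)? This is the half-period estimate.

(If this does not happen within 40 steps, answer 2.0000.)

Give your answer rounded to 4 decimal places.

Answer: 2.0000

Derivation:
Step 0: x=[8.1000] v=[0.0000]
Step 1: x=[8.0975] v=[-0.0491]
Step 2: x=[8.0926] v=[-0.0981]
Step 3: x=[8.0853] v=[-0.1470]
Step 4: x=[8.0755] v=[-0.1957]
Step 5: x=[8.0633] v=[-0.2441]
Step 6: x=[8.0487] v=[-0.2922]
Step 7: x=[8.0317] v=[-0.3399]
Step 8: x=[8.0123] v=[-0.3871]
Step 9: x=[7.9906] v=[-0.4338]
Step 10: x=[7.9666] v=[-0.4799]
Step 11: x=[7.9403] v=[-0.5254]
Step 12: x=[7.9118] v=[-0.5701]
Step 13: x=[7.8811] v=[-0.6141]
Step 14: x=[7.8482] v=[-0.6572]
Step 15: x=[7.8132] v=[-0.6994]
Step 16: x=[7.7762] v=[-0.7407]
Step 17: x=[7.7372] v=[-0.7810]
Step 18: x=[7.6962] v=[-0.8202]
Step 19: x=[7.6533] v=[-0.8583]
Step 20: x=[7.6085] v=[-0.8952]
Step 21: x=[7.5620] v=[-0.9309]
Step 22: x=[7.5137] v=[-0.9653]
Step 23: x=[7.4638] v=[-0.9984]
Step 24: x=[7.4123] v=[-1.0301]
Step 25: x=[7.3593] v=[-1.0604]
Step 26: x=[7.3048] v=[-1.0893]
Step 27: x=[7.2490] v=[-1.1167]
Step 28: x=[7.1919] v=[-1.1426]
Step 29: x=[7.1336] v=[-1.1669]
Step 30: x=[7.0741] v=[-1.1896]
Step 31: x=[7.0136] v=[-1.2107]
Step 32: x=[6.9521] v=[-1.2302]
Step 33: x=[6.8897] v=[-1.2480]
Step 34: x=[6.8265] v=[-1.2641]
Step 35: x=[6.7626] v=[-1.2785]
Step 36: x=[6.6980] v=[-1.2911]
Step 37: x=[6.6329] v=[-1.3020]
Step 38: x=[6.5673] v=[-1.3111]
Step 39: x=[6.5014] v=[-1.3184]
Step 40: x=[6.4352] v=[-1.3239]
v[0] did not become non-negative within 40 steps; using fallback time=2.0000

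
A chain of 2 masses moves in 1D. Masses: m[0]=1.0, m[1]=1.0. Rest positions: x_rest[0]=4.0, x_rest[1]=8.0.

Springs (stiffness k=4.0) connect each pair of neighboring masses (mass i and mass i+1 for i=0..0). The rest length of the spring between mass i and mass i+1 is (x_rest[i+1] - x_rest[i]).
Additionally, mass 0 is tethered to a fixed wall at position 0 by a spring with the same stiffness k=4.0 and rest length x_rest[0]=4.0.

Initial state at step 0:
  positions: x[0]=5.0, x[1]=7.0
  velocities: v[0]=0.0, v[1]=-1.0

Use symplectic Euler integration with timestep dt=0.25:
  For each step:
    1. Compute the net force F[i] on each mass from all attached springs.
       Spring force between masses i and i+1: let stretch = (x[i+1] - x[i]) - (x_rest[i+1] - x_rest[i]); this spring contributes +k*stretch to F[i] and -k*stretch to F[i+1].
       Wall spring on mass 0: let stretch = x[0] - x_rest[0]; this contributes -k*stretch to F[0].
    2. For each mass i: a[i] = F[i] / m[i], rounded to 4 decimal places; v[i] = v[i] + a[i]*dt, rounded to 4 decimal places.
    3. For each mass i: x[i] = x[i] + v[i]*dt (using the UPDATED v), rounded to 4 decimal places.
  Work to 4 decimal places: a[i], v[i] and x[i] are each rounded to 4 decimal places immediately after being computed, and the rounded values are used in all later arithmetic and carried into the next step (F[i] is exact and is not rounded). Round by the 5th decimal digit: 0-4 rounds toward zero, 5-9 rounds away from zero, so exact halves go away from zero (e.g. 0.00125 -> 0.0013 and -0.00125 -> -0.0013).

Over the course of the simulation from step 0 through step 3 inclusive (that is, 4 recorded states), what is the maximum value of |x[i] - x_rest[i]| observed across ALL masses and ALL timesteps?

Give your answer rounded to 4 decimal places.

Step 0: x=[5.0000 7.0000] v=[0.0000 -1.0000]
Step 1: x=[4.2500 7.2500] v=[-3.0000 1.0000]
Step 2: x=[3.1875 7.7500] v=[-4.2500 2.0000]
Step 3: x=[2.4688 8.1094] v=[-2.8750 1.4375]
Max displacement = 1.5312

Answer: 1.5312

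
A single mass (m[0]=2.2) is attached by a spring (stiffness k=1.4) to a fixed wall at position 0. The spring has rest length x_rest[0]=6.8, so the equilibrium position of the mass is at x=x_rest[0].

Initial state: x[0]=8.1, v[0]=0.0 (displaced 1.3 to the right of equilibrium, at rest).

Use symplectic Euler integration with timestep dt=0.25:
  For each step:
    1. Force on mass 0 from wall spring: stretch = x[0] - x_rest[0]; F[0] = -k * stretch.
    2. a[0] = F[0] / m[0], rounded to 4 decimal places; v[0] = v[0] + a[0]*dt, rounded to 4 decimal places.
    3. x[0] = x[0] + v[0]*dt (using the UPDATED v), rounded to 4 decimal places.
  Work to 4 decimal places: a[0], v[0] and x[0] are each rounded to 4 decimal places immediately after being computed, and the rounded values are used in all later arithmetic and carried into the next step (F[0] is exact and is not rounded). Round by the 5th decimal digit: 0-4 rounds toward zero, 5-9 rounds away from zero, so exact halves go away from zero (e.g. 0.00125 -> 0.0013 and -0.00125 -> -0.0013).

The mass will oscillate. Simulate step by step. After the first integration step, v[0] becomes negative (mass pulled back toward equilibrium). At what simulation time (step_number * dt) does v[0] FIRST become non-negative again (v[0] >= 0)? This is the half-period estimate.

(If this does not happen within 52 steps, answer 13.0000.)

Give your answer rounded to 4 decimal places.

Answer: 4.0000

Derivation:
Step 0: x=[8.1000] v=[0.0000]
Step 1: x=[8.0483] v=[-0.2068]
Step 2: x=[7.9470] v=[-0.4054]
Step 3: x=[7.8000] v=[-0.5879]
Step 4: x=[7.6133] v=[-0.7470]
Step 5: x=[7.3942] v=[-0.8764]
Step 6: x=[7.1515] v=[-0.9709]
Step 7: x=[6.8948] v=[-1.0268]
Step 8: x=[6.6343] v=[-1.0419]
Step 9: x=[6.3804] v=[-1.0156]
Step 10: x=[6.1432] v=[-0.9489]
Step 11: x=[5.9321] v=[-0.8444]
Step 12: x=[5.7555] v=[-0.7063]
Step 13: x=[5.6205] v=[-0.5401]
Step 14: x=[5.5324] v=[-0.3525]
Step 15: x=[5.4947] v=[-0.1508]
Step 16: x=[5.5089] v=[0.0569]
First v>=0 after going negative at step 16, time=4.0000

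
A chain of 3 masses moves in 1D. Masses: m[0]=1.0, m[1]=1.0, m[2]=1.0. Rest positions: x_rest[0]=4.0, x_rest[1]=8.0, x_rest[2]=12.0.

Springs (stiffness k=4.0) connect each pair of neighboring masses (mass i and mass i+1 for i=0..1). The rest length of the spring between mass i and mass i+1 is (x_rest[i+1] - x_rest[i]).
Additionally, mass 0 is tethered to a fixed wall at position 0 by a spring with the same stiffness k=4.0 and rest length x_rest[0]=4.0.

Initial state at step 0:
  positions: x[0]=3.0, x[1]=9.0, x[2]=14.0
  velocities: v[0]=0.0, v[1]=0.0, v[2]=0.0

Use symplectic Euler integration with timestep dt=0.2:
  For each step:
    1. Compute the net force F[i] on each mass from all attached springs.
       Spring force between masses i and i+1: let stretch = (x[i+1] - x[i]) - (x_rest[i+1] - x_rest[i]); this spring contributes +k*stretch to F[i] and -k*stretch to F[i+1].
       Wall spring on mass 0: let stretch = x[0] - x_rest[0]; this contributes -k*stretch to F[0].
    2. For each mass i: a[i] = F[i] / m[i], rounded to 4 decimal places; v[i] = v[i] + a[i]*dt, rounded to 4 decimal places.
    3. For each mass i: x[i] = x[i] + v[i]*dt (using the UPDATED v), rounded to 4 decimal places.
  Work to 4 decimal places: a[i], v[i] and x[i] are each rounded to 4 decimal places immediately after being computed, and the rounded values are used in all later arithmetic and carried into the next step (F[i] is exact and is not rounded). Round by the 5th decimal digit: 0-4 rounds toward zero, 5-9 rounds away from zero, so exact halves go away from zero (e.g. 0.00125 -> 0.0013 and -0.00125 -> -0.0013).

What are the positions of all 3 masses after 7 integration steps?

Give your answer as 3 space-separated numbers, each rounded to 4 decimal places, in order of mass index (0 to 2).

Step 0: x=[3.0000 9.0000 14.0000] v=[0.0000 0.0000 0.0000]
Step 1: x=[3.4800 8.8400 13.8400] v=[2.4000 -0.8000 -0.8000]
Step 2: x=[4.2608 8.6224 13.5200] v=[3.9040 -1.0880 -1.6000]
Step 3: x=[5.0577 8.4906 13.0564] v=[3.9846 -0.6592 -2.3181]
Step 4: x=[5.5947 8.5400 12.5023] v=[2.6848 0.2471 -2.7707]
Step 5: x=[5.7078 8.7521 11.9542] v=[0.5653 1.0607 -2.7405]
Step 6: x=[5.3947 8.9895 11.5338] v=[-1.5655 1.1869 -2.1022]
Step 7: x=[4.7936 9.0588 11.3463] v=[-3.0054 0.3465 -0.9376]

Answer: 4.7936 9.0588 11.3463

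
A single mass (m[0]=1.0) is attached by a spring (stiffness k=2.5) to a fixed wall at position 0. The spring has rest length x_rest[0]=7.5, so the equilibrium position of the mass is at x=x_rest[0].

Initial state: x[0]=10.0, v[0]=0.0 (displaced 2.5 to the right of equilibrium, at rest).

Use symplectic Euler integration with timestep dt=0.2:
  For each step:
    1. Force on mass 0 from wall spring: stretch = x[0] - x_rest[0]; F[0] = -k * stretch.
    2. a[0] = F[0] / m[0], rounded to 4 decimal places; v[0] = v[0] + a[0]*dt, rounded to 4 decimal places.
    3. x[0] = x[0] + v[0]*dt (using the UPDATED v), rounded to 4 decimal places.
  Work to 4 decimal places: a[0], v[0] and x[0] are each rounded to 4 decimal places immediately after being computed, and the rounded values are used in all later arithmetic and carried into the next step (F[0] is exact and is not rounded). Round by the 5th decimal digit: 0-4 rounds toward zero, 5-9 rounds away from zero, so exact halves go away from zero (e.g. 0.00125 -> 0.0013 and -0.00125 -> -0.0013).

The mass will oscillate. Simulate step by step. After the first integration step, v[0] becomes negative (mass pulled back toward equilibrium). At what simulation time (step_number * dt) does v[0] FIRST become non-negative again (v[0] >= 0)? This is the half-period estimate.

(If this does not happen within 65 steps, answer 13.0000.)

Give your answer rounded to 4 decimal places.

Answer: 2.0000

Derivation:
Step 0: x=[10.0000] v=[0.0000]
Step 1: x=[9.7500] v=[-1.2500]
Step 2: x=[9.2750] v=[-2.3750]
Step 3: x=[8.6225] v=[-3.2625]
Step 4: x=[7.8577] v=[-3.8238]
Step 5: x=[7.0572] v=[-4.0027]
Step 6: x=[6.3009] v=[-3.7813]
Step 7: x=[5.6646] v=[-3.1817]
Step 8: x=[5.2118] v=[-2.2640]
Step 9: x=[4.9878] v=[-1.1199]
Step 10: x=[5.0150] v=[0.1362]
First v>=0 after going negative at step 10, time=2.0000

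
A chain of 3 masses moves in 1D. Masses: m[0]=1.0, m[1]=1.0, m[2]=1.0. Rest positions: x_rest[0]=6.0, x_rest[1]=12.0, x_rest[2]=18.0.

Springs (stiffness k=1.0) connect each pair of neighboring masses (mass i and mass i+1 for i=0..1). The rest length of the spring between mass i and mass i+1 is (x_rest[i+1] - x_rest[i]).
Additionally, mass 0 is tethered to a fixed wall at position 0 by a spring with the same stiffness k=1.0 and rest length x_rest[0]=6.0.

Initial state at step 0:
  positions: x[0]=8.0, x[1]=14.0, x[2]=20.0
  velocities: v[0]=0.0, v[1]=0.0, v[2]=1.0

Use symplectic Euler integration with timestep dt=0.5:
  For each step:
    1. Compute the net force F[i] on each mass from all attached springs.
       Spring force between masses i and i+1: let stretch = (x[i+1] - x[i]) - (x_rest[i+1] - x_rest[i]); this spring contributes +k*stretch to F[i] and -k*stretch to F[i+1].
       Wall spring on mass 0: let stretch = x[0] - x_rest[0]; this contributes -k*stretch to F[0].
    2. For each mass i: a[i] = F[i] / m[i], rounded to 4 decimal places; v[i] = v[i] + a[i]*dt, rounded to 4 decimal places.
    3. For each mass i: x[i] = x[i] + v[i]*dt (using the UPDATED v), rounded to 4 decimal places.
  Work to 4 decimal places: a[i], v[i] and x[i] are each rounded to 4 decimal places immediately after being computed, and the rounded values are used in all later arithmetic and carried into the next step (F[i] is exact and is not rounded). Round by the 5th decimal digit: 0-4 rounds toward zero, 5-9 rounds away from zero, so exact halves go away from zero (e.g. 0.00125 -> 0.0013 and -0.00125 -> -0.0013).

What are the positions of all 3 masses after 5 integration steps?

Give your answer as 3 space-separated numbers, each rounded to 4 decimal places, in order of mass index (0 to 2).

Answer: 6.1583 13.2715 20.4669

Derivation:
Step 0: x=[8.0000 14.0000 20.0000] v=[0.0000 0.0000 1.0000]
Step 1: x=[7.5000 14.0000 20.5000] v=[-1.0000 0.0000 1.0000]
Step 2: x=[6.7500 14.0000 20.8750] v=[-1.5000 0.0000 0.7500]
Step 3: x=[6.1250 13.9063 21.0313] v=[-1.2500 -0.1875 0.3125]
Step 4: x=[5.9141 13.6485 20.9063] v=[-0.4219 -0.5157 -0.2500]
Step 5: x=[6.1583 13.2715 20.4669] v=[0.4883 -0.7540 -0.8789]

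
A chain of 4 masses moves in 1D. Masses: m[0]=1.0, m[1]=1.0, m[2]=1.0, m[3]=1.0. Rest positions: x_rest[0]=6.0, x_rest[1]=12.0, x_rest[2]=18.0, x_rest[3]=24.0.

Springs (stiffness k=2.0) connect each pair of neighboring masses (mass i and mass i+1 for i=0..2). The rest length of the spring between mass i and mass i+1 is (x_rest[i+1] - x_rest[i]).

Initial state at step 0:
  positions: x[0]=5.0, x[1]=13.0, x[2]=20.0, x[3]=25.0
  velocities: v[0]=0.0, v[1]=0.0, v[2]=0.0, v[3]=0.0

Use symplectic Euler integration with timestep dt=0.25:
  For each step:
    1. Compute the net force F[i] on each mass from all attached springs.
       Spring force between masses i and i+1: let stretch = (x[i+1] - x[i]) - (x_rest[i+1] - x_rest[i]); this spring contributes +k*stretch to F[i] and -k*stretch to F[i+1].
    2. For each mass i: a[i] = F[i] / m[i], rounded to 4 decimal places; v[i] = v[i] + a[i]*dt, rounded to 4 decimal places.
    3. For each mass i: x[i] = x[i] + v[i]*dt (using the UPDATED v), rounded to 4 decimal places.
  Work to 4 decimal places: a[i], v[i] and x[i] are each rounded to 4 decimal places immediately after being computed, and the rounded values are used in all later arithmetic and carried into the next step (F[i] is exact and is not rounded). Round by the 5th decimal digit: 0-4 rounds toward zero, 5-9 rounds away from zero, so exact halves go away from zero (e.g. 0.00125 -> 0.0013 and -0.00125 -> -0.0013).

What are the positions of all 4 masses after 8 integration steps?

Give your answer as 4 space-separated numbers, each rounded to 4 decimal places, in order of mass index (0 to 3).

Answer: 7.7881 12.6630 18.2099 24.3392

Derivation:
Step 0: x=[5.0000 13.0000 20.0000 25.0000] v=[0.0000 0.0000 0.0000 0.0000]
Step 1: x=[5.2500 12.8750 19.7500 25.1250] v=[1.0000 -0.5000 -1.0000 0.5000]
Step 2: x=[5.7031 12.6563 19.3125 25.3281] v=[1.8125 -0.8750 -1.7500 0.8125]
Step 3: x=[6.2754 12.4004 18.7949 25.5293] v=[2.2891 -1.0235 -2.0703 0.8047]
Step 4: x=[6.8633 12.1782 18.3198 25.6387] v=[2.3516 -0.8888 -1.9004 0.4375]
Step 5: x=[7.3656 12.0593 17.9919 25.5832] v=[2.0091 -0.4755 -1.3118 -0.2220]
Step 6: x=[7.7046 12.0953 17.8713 25.3288] v=[1.3560 0.1440 -0.4825 -1.0177]
Step 7: x=[7.8425 12.3045 17.9609 24.8922] v=[0.5514 0.8367 0.3583 -1.7465]
Step 8: x=[7.7881 12.6630 18.2099 24.3392] v=[-0.2176 1.4339 0.9958 -2.2122]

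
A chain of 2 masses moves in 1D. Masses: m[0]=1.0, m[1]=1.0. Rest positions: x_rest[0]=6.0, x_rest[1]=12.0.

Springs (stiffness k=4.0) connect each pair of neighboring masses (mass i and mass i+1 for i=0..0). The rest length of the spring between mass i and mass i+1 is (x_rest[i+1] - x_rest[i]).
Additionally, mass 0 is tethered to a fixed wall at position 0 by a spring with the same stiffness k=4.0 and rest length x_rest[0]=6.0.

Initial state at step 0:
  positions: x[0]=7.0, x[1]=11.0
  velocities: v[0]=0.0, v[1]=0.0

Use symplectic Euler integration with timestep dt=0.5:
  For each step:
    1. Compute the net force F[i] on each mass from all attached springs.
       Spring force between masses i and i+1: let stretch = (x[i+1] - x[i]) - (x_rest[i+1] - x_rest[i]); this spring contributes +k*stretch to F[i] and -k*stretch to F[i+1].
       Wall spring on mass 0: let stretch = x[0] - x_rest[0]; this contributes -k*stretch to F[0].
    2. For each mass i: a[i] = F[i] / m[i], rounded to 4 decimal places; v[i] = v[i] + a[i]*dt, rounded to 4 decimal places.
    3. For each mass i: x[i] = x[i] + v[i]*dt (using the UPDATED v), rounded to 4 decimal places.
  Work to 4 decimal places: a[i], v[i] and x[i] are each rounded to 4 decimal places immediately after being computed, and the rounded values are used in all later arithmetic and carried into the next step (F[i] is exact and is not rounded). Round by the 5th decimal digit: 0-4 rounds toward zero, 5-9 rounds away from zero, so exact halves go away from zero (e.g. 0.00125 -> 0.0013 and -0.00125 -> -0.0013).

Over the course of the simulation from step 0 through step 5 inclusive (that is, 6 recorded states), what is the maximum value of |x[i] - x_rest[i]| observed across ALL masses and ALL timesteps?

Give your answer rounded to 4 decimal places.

Step 0: x=[7.0000 11.0000] v=[0.0000 0.0000]
Step 1: x=[4.0000 13.0000] v=[-6.0000 4.0000]
Step 2: x=[6.0000 12.0000] v=[4.0000 -2.0000]
Step 3: x=[8.0000 11.0000] v=[4.0000 -2.0000]
Step 4: x=[5.0000 13.0000] v=[-6.0000 4.0000]
Step 5: x=[5.0000 13.0000] v=[0.0000 0.0000]
Max displacement = 2.0000

Answer: 2.0000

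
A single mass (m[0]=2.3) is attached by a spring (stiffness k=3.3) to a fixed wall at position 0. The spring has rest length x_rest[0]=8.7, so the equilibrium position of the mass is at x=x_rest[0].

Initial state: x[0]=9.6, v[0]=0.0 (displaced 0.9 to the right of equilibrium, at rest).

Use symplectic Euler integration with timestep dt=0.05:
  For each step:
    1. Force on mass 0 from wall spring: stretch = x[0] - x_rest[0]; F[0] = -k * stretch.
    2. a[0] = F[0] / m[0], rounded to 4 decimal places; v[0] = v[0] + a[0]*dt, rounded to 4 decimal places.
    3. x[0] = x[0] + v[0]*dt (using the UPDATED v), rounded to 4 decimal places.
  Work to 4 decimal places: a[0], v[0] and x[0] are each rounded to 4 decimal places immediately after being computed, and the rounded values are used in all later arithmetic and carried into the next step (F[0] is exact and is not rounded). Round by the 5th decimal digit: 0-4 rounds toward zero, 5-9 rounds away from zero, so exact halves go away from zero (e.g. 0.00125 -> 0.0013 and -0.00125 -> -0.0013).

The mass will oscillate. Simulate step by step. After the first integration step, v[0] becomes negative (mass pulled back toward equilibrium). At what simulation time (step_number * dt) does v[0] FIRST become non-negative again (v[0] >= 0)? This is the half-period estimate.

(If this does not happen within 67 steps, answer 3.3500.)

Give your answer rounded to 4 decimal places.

Step 0: x=[9.6000] v=[0.0000]
Step 1: x=[9.5968] v=[-0.0646]
Step 2: x=[9.5904] v=[-0.1289]
Step 3: x=[9.5808] v=[-0.1928]
Step 4: x=[9.5680] v=[-0.2560]
Step 5: x=[9.5521] v=[-0.3183]
Step 6: x=[9.5331] v=[-0.3794]
Step 7: x=[9.5111] v=[-0.4392]
Step 8: x=[9.4862] v=[-0.4974]
Step 9: x=[9.4585] v=[-0.5538]
Step 10: x=[9.4281] v=[-0.6082]
Step 11: x=[9.3951] v=[-0.6604]
Step 12: x=[9.3596] v=[-0.7103]
Step 13: x=[9.3217] v=[-0.7576]
Step 14: x=[9.2816] v=[-0.8022]
Step 15: x=[9.2394] v=[-0.8439]
Step 16: x=[9.1953] v=[-0.8826]
Step 17: x=[9.1494] v=[-0.9181]
Step 18: x=[9.1019] v=[-0.9503]
Step 19: x=[9.0529] v=[-0.9791]
Step 20: x=[9.0027] v=[-1.0044]
Step 21: x=[8.9514] v=[-1.0261]
Step 22: x=[8.8992] v=[-1.0441]
Step 23: x=[8.8463] v=[-1.0584]
Step 24: x=[8.7929] v=[-1.0689]
Step 25: x=[8.7391] v=[-1.0756]
Step 26: x=[8.6852] v=[-1.0784]
Step 27: x=[8.6313] v=[-1.0773]
Step 28: x=[8.5777] v=[-1.0724]
Step 29: x=[8.5245] v=[-1.0636]
Step 30: x=[8.4720] v=[-1.0510]
Step 31: x=[8.4203] v=[-1.0346]
Step 32: x=[8.3696] v=[-1.0145]
Step 33: x=[8.3201] v=[-0.9908]
Step 34: x=[8.2719] v=[-0.9635]
Step 35: x=[8.2253] v=[-0.9328]
Step 36: x=[8.1804] v=[-0.8987]
Step 37: x=[8.1373] v=[-0.8614]
Step 38: x=[8.0963] v=[-0.8210]
Step 39: x=[8.0574] v=[-0.7777]
Step 40: x=[8.0208] v=[-0.7316]
Step 41: x=[7.9867] v=[-0.6829]
Step 42: x=[7.9551] v=[-0.6317]
Step 43: x=[7.9262] v=[-0.5783]
Step 44: x=[7.9001] v=[-0.5228]
Step 45: x=[7.8768] v=[-0.4654]
Step 46: x=[7.8565] v=[-0.4063]
Step 47: x=[7.8392] v=[-0.3458]
Step 48: x=[7.8250] v=[-0.2840]
Step 49: x=[7.8139] v=[-0.2212]
Step 50: x=[7.8060] v=[-0.1576]
Step 51: x=[7.8013] v=[-0.0935]
Step 52: x=[7.7999] v=[-0.0290]
Step 53: x=[7.8017] v=[0.0356]
First v>=0 after going negative at step 53, time=2.6500

Answer: 2.6500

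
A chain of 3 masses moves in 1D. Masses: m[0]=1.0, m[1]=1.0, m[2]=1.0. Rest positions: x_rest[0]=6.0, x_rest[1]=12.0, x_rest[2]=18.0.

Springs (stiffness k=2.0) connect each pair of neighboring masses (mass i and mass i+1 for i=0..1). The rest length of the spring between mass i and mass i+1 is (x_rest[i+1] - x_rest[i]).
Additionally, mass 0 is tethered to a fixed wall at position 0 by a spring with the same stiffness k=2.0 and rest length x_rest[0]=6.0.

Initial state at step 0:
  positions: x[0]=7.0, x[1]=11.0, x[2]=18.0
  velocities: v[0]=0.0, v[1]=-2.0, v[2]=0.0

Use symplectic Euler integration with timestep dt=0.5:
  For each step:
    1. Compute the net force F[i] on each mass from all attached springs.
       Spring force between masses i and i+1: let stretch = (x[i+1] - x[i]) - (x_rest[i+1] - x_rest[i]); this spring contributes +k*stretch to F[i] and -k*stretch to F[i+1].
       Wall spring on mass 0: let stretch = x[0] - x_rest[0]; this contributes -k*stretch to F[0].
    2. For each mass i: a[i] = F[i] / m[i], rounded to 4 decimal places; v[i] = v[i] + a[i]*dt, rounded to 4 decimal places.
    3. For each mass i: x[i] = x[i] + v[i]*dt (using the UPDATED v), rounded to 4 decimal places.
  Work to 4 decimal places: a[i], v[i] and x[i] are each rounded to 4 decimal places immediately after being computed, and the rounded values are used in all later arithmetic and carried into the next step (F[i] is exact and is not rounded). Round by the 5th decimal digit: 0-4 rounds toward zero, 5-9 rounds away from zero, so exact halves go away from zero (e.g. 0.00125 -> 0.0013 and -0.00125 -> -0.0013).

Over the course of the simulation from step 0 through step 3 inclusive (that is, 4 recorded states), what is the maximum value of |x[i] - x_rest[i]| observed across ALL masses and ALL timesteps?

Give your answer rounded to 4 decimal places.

Answer: 1.7500

Derivation:
Step 0: x=[7.0000 11.0000 18.0000] v=[0.0000 -2.0000 0.0000]
Step 1: x=[5.5000 11.5000 17.5000] v=[-3.0000 1.0000 -1.0000]
Step 2: x=[4.2500 12.0000 17.0000] v=[-2.5000 1.0000 -1.0000]
Step 3: x=[4.7500 11.1250 17.0000] v=[1.0000 -1.7500 0.0000]
Max displacement = 1.7500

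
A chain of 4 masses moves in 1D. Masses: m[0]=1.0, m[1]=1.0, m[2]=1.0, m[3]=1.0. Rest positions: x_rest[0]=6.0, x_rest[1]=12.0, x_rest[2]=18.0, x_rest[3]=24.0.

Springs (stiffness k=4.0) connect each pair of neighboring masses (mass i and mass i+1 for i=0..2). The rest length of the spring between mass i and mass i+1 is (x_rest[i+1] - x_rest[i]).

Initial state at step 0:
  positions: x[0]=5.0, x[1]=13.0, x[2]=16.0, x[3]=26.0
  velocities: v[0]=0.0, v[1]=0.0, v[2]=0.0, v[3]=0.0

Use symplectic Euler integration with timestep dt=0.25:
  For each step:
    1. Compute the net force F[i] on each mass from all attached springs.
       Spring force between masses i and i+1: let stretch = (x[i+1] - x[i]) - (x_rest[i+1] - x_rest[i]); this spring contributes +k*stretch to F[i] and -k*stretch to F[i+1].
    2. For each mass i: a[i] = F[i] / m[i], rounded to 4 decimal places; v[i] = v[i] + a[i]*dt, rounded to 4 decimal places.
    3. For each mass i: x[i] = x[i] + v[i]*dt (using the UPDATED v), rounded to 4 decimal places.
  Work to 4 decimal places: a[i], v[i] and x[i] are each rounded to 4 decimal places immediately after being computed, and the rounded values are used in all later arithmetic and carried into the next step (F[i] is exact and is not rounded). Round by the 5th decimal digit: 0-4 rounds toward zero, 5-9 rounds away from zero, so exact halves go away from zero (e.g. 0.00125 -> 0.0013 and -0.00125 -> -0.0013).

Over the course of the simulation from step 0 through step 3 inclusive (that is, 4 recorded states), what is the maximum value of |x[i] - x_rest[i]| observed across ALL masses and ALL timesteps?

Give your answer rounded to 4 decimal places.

Answer: 2.5000

Derivation:
Step 0: x=[5.0000 13.0000 16.0000 26.0000] v=[0.0000 0.0000 0.0000 0.0000]
Step 1: x=[5.5000 11.7500 17.7500 25.0000] v=[2.0000 -5.0000 7.0000 -4.0000]
Step 2: x=[6.0625 10.4375 19.8125 23.6875] v=[2.2500 -5.2500 8.2500 -5.2500]
Step 3: x=[6.2188 10.3750 20.5000 22.9063] v=[0.6250 -0.2500 2.7500 -3.1250]
Max displacement = 2.5000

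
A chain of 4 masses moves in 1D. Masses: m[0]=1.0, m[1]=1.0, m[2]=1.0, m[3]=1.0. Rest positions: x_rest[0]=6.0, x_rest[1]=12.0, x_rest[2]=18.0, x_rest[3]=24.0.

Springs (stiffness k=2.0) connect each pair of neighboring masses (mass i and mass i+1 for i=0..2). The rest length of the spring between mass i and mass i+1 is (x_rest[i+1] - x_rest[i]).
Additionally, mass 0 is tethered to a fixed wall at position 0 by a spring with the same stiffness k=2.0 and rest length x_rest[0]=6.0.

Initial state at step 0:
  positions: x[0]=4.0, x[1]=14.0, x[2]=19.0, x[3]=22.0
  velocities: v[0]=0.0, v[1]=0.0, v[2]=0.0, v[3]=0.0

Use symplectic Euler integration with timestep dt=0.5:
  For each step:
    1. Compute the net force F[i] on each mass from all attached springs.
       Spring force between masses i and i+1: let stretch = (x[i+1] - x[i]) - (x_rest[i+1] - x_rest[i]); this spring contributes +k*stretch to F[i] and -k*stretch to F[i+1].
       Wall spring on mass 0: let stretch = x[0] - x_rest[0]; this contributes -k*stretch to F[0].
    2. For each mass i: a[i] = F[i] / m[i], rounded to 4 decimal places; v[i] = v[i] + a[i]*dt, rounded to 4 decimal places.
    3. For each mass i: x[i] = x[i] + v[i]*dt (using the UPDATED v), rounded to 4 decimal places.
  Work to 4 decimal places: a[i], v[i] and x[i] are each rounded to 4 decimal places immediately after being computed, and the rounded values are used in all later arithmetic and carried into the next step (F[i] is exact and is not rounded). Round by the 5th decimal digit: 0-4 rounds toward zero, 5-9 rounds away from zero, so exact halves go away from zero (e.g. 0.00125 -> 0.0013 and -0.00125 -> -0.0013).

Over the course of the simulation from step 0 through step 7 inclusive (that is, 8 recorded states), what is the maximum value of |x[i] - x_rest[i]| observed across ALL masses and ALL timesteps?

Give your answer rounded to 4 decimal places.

Answer: 2.9062

Derivation:
Step 0: x=[4.0000 14.0000 19.0000 22.0000] v=[0.0000 0.0000 0.0000 0.0000]
Step 1: x=[7.0000 11.5000 18.0000 23.5000] v=[6.0000 -5.0000 -2.0000 3.0000]
Step 2: x=[8.7500 10.0000 16.5000 25.2500] v=[3.5000 -3.0000 -3.0000 3.5000]
Step 3: x=[6.7500 11.1250 16.1250 25.6250] v=[-4.0000 2.2500 -0.7500 0.7500]
Step 4: x=[3.5625 12.5625 18.0000 24.2500] v=[-6.3750 2.8750 3.7500 -2.7500]
Step 5: x=[3.0938 12.2188 20.2813 22.7500] v=[-0.9375 -0.6875 4.5625 -3.0000]
Step 6: x=[5.6407 11.3438 19.7657 23.0157] v=[5.0937 -1.7500 -1.0313 0.5313]
Step 7: x=[8.2188 11.8282 16.6641 24.6564] v=[5.1561 0.9688 -6.2032 3.2813]
Max displacement = 2.9062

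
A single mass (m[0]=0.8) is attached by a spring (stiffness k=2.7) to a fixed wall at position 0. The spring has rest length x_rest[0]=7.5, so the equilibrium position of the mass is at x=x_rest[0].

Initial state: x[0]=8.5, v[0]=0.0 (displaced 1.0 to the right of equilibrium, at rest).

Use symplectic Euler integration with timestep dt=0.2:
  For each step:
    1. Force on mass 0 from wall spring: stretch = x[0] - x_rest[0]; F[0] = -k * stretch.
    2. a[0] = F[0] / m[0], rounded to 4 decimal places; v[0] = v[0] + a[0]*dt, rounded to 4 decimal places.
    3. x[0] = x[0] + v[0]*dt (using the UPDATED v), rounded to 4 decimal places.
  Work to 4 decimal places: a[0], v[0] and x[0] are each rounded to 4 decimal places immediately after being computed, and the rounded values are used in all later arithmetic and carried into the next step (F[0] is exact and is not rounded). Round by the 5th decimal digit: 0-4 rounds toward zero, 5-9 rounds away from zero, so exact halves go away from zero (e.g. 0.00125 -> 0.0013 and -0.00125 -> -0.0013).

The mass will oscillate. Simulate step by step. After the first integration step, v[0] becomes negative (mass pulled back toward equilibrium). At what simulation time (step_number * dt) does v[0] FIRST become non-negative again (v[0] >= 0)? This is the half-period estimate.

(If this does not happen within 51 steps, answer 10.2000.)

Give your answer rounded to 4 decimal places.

Answer: 1.8000

Derivation:
Step 0: x=[8.5000] v=[0.0000]
Step 1: x=[8.3650] v=[-0.6750]
Step 2: x=[8.1132] v=[-1.2589]
Step 3: x=[7.7786] v=[-1.6728]
Step 4: x=[7.4064] v=[-1.8609]
Step 5: x=[7.0469] v=[-1.7977]
Step 6: x=[6.7485] v=[-1.4919]
Step 7: x=[6.5516] v=[-0.9846]
Step 8: x=[6.4827] v=[-0.3444]
Step 9: x=[6.5512] v=[0.3423]
First v>=0 after going negative at step 9, time=1.8000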